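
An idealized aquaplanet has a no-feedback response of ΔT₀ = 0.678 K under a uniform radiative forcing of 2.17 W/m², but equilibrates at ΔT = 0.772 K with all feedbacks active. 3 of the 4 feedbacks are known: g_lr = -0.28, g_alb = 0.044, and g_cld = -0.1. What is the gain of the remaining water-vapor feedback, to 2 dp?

Amplification A = ΔT/ΔT₀ = 0.772/0.678 = 1.139.
Total gain g = 1 − 1/A = 1 − 1/1.139 = 0.122.
Known gains sum to -0.28 + 0.044 − 0.1 = -0.336.
g_wv = 0.122 + 0.336 = 0.46.

0.46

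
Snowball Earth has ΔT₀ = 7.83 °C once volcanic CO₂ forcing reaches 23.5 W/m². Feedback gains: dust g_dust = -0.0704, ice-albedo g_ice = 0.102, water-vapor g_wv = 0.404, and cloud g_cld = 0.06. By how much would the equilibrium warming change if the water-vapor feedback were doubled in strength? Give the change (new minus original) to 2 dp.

Original: g = 0.4956, ΔT = 7.83/(1−0.4956) = 15.5234 °C.
With doubled water-vapor: g' = 0.8996, ΔT' = 7.83/(1−0.8996) = 77.9880 °C.
Change = 77.9880 − 15.5234 = 62.46 °C.

62.46 °C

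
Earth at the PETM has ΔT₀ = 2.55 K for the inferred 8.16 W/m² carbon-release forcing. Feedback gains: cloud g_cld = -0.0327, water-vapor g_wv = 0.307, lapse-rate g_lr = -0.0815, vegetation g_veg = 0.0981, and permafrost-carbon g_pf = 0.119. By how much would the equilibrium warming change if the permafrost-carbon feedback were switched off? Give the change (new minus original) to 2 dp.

Original: g = 0.4099, ΔT = 2.55/(1−0.4099) = 4.3213 K.
Without permafrost-carbon: g' = 0.2909, ΔT' = 2.55/(1−0.2909) = 3.5961 K.
Change = 3.5961 − 4.3213 = -0.73 K.

-0.73 K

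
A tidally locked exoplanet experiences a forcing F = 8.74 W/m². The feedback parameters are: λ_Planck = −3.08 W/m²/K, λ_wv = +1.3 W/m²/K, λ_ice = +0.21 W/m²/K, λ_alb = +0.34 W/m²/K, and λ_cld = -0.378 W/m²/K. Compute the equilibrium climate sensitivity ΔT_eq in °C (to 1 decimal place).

Net feedback parameter λ = (−3.08) + (+1.3) + (+0.21) + (+0.34) + (-0.378) = -1.608 W/m²/K.
ΔT = −F/λ = −8.74/(-1.608) = 5.4 °C.

5.4 °C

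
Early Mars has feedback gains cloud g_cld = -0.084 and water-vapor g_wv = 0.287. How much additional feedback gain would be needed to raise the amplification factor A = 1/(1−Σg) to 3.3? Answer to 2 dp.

Current total gain = 0.203.
Target gain for A = 3.3: g* = 1 − 1/3.3 = 0.697.
Additional gain needed = 0.697 − 0.203 = 0.49.

0.49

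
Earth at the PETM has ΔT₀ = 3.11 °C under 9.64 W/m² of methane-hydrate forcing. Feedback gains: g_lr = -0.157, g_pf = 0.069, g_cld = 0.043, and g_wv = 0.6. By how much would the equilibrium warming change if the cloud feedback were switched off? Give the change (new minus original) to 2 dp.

Original: g = 0.555, ΔT = 3.11/(1−0.555) = 6.9888 °C.
Without cloud: g' = 0.512, ΔT' = 3.11/(1−0.512) = 6.3730 °C.
Change = 6.3730 − 6.9888 = -0.62 °C.

-0.62 °C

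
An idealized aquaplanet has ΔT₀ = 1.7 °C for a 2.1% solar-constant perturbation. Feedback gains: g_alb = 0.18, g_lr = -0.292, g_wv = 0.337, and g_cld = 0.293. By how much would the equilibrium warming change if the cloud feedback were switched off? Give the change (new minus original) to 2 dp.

Original: g = 0.518, ΔT = 1.7/(1−0.518) = 3.5270 °C.
Without cloud: g' = 0.225, ΔT' = 1.7/(1−0.225) = 2.1935 °C.
Change = 2.1935 − 3.5270 = -1.33 °C.

-1.33 °C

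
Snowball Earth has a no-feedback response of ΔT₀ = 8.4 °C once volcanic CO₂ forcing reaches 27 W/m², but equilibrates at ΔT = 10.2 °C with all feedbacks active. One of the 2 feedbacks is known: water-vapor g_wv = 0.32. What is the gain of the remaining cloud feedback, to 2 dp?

Amplification A = ΔT/ΔT₀ = 10.2/8.4 = 1.214.
Total gain g = 1 − 1/A = 1 − 1/1.214 = 0.1763.
The known gain is 0.32.
g_cld = 0.1763 − 0.32 = -0.14.

-0.14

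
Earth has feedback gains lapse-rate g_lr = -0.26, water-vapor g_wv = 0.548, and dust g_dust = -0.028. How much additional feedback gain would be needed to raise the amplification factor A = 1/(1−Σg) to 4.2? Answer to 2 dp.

0.50

Current total gain = 0.26.
Target gain for A = 4.2: g* = 1 − 1/4.2 = 0.7619.
Additional gain needed = 0.7619 − 0.26 = 0.50.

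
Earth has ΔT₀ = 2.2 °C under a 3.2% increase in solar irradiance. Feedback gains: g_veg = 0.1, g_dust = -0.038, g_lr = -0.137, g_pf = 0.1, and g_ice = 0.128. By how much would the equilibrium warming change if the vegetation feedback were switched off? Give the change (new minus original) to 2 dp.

-0.27 °C

Original: g = 0.153, ΔT = 2.2/(1−0.153) = 2.5974 °C.
Without vegetation: g' = 0.053, ΔT' = 2.2/(1−0.053) = 2.3231 °C.
Change = 2.3231 − 2.5974 = -0.27 °C.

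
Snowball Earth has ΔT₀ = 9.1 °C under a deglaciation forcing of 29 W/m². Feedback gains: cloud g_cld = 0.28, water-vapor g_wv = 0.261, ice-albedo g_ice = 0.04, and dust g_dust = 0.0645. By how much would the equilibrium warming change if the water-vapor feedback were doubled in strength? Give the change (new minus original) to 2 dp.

71.66 °C

Original: g = 0.6455, ΔT = 9.1/(1−0.6455) = 25.6700 °C.
With doubled water-vapor: g' = 0.9065, ΔT' = 9.1/(1−0.9065) = 97.3262 °C.
Change = 97.3262 − 25.6700 = 71.66 °C.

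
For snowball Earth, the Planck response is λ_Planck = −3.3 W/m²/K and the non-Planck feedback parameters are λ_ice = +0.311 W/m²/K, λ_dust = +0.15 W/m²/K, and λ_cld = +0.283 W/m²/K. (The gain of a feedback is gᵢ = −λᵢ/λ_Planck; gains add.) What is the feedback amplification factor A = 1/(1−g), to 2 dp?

1.29

Convert to gains: g_ice = 0.311/3.3 = 0.09424; g_dust = 0.15/3.3 = 0.04545; g_cld = 0.283/3.3 = 0.08576.
Total gain g = 0.22545.
A = 1/(1 − 0.22545) = 1.29.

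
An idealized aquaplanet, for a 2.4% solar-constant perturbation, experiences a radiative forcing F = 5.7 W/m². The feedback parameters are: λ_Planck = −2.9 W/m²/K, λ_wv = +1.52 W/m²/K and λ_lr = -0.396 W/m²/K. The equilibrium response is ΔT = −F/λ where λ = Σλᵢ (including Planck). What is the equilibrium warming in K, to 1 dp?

Net feedback parameter λ = (−2.9) + (+1.52) + (-0.396) = -1.776 W/m²/K.
ΔT = −F/λ = −5.7/(-1.776) = 3.2 K.

3.2 K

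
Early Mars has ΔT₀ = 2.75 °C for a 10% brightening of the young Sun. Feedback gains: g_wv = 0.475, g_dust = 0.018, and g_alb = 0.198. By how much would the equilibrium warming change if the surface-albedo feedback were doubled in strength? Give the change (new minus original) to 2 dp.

Original: g = 0.691, ΔT = 2.75/(1−0.691) = 8.8997 °C.
With doubled surface-albedo: g' = 0.889, ΔT' = 2.75/(1−0.889) = 24.7748 °C.
Change = 24.7748 − 8.8997 = 15.88 °C.

15.88 °C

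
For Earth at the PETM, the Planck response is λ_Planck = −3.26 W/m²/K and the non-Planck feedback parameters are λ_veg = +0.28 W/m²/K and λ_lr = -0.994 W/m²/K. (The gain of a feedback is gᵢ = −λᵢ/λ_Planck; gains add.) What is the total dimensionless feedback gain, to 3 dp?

-0.219

Convert to gains: g_veg = 0.28/3.26 = 0.08589; g_lr = -0.994/3.26 = -0.3049.
Total gain g = -0.21901.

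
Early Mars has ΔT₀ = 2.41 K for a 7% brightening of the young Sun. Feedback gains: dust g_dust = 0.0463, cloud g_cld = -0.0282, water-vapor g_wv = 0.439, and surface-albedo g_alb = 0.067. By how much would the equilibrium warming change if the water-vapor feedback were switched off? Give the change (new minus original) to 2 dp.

Original: g = 0.5241, ΔT = 2.41/(1−0.5241) = 5.0641 K.
Without water-vapor: g' = 0.0851, ΔT' = 2.41/(1−0.0851) = 2.6342 K.
Change = 2.6342 − 5.0641 = -2.43 K.

-2.43 K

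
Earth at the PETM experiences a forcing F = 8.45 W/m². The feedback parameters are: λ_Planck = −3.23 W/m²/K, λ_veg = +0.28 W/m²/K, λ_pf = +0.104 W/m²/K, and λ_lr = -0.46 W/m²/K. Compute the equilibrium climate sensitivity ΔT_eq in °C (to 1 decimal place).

2.6 °C

Net feedback parameter λ = (−3.23) + (+0.28) + (+0.104) + (-0.46) = -3.306 W/m²/K.
ΔT = −F/λ = −8.45/(-3.306) = 2.6 °C.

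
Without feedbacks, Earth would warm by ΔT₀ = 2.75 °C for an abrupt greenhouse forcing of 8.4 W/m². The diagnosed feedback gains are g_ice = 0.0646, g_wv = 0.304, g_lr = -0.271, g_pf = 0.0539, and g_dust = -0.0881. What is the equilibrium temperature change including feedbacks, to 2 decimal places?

2.94 °C

Total gain g = 0.0646 + 0.304 − 0.271 + 0.0539 − 0.0881 = 0.0634.
Amplification A = 1/(1 − 0.0634) = 1.068.
ΔT = 2.75 × 1.068 = 2.94 °C.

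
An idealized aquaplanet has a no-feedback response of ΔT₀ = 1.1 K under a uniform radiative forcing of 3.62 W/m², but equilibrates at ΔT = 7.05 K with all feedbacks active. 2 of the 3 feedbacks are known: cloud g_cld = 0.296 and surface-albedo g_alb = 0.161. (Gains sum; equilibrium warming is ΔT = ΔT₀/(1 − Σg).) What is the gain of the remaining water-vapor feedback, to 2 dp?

0.39

Amplification A = ΔT/ΔT₀ = 7.05/1.1 = 6.409.
Total gain g = 1 − 1/A = 1 − 1/6.409 = 0.844.
Known gains sum to 0.296 + 0.161 = 0.457.
g_wv = 0.844 − 0.457 = 0.39.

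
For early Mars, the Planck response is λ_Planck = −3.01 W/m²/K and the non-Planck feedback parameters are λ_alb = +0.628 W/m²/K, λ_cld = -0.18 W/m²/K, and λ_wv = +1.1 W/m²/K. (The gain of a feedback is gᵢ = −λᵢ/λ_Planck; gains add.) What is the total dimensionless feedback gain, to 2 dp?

Convert to gains: g_alb = 0.628/3.01 = 0.2086; g_cld = -0.18/3.01 = -0.0598; g_wv = 1.1/3.01 = 0.3654.
Total gain g = 0.5142.

0.51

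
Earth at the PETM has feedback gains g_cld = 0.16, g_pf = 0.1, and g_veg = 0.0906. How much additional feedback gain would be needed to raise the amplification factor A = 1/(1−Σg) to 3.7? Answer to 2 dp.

0.38

Current total gain = 0.3506.
Target gain for A = 3.7: g* = 1 − 1/3.7 = 0.7297.
Additional gain needed = 0.7297 − 0.3506 = 0.38.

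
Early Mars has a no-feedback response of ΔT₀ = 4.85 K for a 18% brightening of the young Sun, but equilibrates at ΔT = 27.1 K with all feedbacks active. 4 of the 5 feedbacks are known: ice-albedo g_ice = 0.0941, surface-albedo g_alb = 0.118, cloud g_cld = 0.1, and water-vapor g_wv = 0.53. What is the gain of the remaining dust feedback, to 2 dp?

Amplification A = ΔT/ΔT₀ = 27.1/4.85 = 5.588.
Total gain g = 1 − 1/A = 1 − 1/5.588 = 0.821.
Known gains sum to 0.0941 + 0.118 + 0.1 + 0.53 = 0.8421.
g_dust = 0.821 − 0.8421 = -0.02.

-0.02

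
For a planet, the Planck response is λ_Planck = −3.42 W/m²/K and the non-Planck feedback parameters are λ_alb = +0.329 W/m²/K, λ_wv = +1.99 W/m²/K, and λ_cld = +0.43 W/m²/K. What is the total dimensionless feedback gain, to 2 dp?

0.80

Convert to gains: g_alb = 0.329/3.42 = 0.0962; g_wv = 1.99/3.42 = 0.5819; g_cld = 0.43/3.42 = 0.1257.
Total gain g = 0.8038.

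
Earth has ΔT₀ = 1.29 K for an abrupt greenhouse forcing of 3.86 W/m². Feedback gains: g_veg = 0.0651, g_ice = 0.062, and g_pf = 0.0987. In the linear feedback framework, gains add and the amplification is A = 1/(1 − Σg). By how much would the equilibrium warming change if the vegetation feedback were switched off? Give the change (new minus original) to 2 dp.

Original: g = 0.2258, ΔT = 1.29/(1−0.2258) = 1.6662 K.
Without vegetation: g' = 0.1607, ΔT' = 1.29/(1−0.1607) = 1.5370 K.
Change = 1.5370 − 1.6662 = -0.13 K.

-0.13 K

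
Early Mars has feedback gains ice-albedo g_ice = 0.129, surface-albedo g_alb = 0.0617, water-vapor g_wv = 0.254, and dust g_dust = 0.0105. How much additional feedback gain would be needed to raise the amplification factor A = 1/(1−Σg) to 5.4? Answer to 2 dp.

Current total gain = 0.4552.
Target gain for A = 5.4: g* = 1 − 1/5.4 = 0.8148.
Additional gain needed = 0.8148 − 0.4552 = 0.36.

0.36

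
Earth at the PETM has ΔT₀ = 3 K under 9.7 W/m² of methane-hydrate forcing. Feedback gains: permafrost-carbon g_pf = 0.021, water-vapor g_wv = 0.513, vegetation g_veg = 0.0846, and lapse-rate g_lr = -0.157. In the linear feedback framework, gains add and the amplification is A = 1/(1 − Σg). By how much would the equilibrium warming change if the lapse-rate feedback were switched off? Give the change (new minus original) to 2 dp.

2.29 K

Original: g = 0.4616, ΔT = 3/(1−0.4616) = 5.5721 K.
Without lapse-rate: g' = 0.6186, ΔT' = 3/(1−0.6186) = 7.8658 K.
Change = 7.8658 − 5.5721 = 2.29 K.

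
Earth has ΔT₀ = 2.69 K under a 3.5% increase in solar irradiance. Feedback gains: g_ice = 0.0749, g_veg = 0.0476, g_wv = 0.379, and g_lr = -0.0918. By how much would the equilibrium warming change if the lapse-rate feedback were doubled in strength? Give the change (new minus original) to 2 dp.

Original: g = 0.4097, ΔT = 2.69/(1−0.4097) = 4.5570 K.
With doubled lapse-rate: g' = 0.3179, ΔT' = 2.69/(1−0.3179) = 3.9437 K.
Change = 3.9437 − 4.5570 = -0.61 K.

-0.61 K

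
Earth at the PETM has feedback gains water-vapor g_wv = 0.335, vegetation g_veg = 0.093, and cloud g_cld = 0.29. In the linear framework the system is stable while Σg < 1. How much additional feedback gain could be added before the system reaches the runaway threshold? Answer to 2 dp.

Current total gain = 0.335 + 0.093 + 0.29 = 0.718.
Margin to runaway = 1 − 0.718 = 0.28.

0.28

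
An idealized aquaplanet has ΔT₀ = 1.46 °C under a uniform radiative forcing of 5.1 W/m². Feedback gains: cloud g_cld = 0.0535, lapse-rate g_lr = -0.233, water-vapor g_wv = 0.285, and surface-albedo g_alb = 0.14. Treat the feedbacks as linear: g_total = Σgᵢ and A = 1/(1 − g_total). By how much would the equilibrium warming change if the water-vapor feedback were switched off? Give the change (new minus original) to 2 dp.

Original: g = 0.2455, ΔT = 1.46/(1−0.2455) = 1.9351 °C.
Without water-vapor: g' = -0.0395, ΔT' = 1.46/(1+0.0395) = 1.4045 °C.
Change = 1.4045 − 1.9351 = -0.53 °C.

-0.53 °C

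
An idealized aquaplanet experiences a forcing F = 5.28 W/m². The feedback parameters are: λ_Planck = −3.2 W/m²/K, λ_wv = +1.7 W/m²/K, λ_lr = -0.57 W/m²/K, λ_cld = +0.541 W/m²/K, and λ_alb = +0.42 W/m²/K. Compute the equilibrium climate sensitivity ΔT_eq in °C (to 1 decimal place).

4.8 °C

Net feedback parameter λ = (−3.2) + (+1.7) + (-0.57) + (+0.541) + (+0.42) = -1.109 W/m²/K.
ΔT = −F/λ = −5.28/(-1.109) = 4.8 °C.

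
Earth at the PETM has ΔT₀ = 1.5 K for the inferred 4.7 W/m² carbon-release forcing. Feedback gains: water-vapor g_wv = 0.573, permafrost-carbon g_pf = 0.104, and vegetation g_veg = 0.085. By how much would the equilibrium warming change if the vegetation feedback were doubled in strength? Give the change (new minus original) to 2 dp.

Original: g = 0.762, ΔT = 1.5/(1−0.762) = 6.3025 K.
With doubled vegetation: g' = 0.847, ΔT' = 1.5/(1−0.847) = 9.8039 K.
Change = 9.8039 − 6.3025 = 3.50 K.

3.50 K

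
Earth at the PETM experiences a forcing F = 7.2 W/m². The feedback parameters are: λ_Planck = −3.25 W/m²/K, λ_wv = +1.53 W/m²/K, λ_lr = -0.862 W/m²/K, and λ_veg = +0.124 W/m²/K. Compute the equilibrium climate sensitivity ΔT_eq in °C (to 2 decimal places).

2.93 °C

Net feedback parameter λ = (−3.25) + (+1.53) + (-0.862) + (+0.124) = -2.458 W/m²/K.
ΔT = −F/λ = −7.2/(-2.458) = 2.93 °C.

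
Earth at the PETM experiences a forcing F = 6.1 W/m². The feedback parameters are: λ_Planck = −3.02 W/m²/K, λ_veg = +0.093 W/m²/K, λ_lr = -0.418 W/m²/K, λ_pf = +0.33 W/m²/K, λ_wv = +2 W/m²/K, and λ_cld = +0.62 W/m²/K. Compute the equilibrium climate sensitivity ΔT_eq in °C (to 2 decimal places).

15.44 °C

Net feedback parameter λ = (−3.02) + (+0.093) + (-0.418) + (+0.33) + (+2) + (+0.62) = -0.395 W/m²/K.
ΔT = −F/λ = −6.1/(-0.395) = 15.44 °C.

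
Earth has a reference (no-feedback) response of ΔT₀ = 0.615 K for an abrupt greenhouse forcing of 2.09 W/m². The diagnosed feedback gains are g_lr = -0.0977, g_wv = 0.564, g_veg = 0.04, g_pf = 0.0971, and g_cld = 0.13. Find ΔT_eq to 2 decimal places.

Total gain g = -0.0977 + 0.564 + 0.04 + 0.0971 + 0.13 = 0.7334.
Amplification A = 1/(1 − 0.7334) = 3.751.
ΔT = 0.615 × 3.751 = 2.31 K.

2.31 K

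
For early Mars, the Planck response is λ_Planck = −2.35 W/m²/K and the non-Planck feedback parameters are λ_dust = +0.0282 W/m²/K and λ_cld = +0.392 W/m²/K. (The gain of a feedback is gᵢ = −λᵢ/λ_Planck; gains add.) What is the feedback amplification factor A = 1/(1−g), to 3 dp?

1.218

Convert to gains: g_dust = 0.0282/2.35 = 0.012; g_cld = 0.392/2.35 = 0.1668.
Total gain g = 0.1788.
A = 1/(1 − 0.1788) = 1.218.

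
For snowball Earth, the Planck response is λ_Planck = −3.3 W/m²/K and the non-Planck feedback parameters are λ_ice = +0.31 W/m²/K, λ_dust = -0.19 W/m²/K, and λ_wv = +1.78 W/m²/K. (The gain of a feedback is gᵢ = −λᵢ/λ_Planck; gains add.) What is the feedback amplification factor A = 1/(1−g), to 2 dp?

Convert to gains: g_ice = 0.31/3.3 = 0.09394; g_dust = -0.19/3.3 = -0.05758; g_wv = 1.78/3.3 = 0.5394.
Total gain g = 0.57576.
A = 1/(1 − 0.57576) = 2.36.

2.36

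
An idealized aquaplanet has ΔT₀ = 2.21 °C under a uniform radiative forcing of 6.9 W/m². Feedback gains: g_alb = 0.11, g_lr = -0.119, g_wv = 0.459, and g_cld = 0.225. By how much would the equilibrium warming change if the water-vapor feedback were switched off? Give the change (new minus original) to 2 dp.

-3.98 °C

Original: g = 0.675, ΔT = 2.21/(1−0.675) = 6.8000 °C.
Without water-vapor: g' = 0.216, ΔT' = 2.21/(1−0.216) = 2.8189 °C.
Change = 2.8189 − 6.8000 = -3.98 °C.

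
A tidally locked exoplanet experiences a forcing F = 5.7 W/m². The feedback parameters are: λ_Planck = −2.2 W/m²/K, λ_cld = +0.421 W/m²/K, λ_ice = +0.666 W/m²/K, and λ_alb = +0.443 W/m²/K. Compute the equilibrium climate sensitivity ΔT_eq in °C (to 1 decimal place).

Net feedback parameter λ = (−2.2) + (+0.421) + (+0.666) + (+0.443) = -0.67 W/m²/K.
ΔT = −F/λ = −5.7/(-0.67) = 8.5 °C.

8.5 °C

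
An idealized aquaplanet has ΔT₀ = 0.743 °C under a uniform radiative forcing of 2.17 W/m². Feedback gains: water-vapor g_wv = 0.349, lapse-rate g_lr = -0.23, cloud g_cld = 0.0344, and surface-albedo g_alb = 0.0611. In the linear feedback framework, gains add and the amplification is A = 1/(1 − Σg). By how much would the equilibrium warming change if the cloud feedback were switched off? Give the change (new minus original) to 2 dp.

-0.04 °C

Original: g = 0.2145, ΔT = 0.743/(1−0.2145) = 0.9459 °C.
Without cloud: g' = 0.1801, ΔT' = 0.743/(1−0.1801) = 0.9062 °C.
Change = 0.9062 − 0.9459 = -0.04 °C.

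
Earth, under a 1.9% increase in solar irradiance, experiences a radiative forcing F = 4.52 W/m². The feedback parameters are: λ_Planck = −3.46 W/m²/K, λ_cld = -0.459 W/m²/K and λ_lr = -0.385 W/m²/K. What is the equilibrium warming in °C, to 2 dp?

1.05 °C

Net feedback parameter λ = (−3.46) + (-0.459) + (-0.385) = -4.304 W/m²/K.
ΔT = −F/λ = −4.52/(-4.304) = 1.05 °C.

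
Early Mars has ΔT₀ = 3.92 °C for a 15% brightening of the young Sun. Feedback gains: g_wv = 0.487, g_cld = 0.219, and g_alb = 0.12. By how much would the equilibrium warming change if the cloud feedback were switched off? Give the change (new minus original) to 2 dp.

Original: g = 0.826, ΔT = 3.92/(1−0.826) = 22.5287 °C.
Without cloud: g' = 0.607, ΔT' = 3.92/(1−0.607) = 9.9746 °C.
Change = 9.9746 − 22.5287 = -12.55 °C.

-12.55 °C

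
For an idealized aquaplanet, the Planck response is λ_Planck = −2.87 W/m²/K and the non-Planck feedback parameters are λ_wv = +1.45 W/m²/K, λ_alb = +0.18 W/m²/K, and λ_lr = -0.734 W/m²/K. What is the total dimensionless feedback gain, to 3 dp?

Convert to gains: g_wv = 1.45/2.87 = 0.5052; g_alb = 0.18/2.87 = 0.06272; g_lr = -0.734/2.87 = -0.2557.
Total gain g = 0.31222.

0.312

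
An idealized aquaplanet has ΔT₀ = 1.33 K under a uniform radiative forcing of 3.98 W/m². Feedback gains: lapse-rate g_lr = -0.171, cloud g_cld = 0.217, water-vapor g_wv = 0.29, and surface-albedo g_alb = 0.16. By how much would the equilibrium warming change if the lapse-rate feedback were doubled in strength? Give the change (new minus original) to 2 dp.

Original: g = 0.496, ΔT = 1.33/(1−0.496) = 2.6389 K.
With doubled lapse-rate: g' = 0.325, ΔT' = 1.33/(1−0.325) = 1.9704 K.
Change = 1.9704 − 2.6389 = -0.67 K.

-0.67 K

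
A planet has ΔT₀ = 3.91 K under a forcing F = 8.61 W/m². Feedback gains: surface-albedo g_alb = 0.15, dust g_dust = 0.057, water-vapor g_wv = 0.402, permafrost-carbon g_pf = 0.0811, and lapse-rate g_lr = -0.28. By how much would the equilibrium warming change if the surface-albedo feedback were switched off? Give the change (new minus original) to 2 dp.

-1.34 K

Original: g = 0.4101, ΔT = 3.91/(1−0.4101) = 6.6282 K.
Without surface-albedo: g' = 0.2601, ΔT' = 3.91/(1−0.2601) = 5.2845 K.
Change = 5.2845 − 6.6282 = -1.34 K.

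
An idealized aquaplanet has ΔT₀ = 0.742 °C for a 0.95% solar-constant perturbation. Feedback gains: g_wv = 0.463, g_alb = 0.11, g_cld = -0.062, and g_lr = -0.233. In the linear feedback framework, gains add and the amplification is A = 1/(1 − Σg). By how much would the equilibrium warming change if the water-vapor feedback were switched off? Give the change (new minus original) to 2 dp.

Original: g = 0.278, ΔT = 0.742/(1−0.278) = 1.0277 °C.
Without water-vapor: g' = -0.185, ΔT' = 0.742/(1+0.185) = 0.6262 °C.
Change = 0.6262 − 1.0277 = -0.40 °C.

-0.40 °C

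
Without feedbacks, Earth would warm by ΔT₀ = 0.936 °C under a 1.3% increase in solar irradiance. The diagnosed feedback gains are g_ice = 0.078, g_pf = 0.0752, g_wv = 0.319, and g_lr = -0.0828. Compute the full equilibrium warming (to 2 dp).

1.53 °C

Total gain g = 0.078 + 0.0752 + 0.319 − 0.0828 = 0.3894.
Amplification A = 1/(1 − 0.3894) = 1.638.
ΔT = 0.936 × 1.638 = 1.53 °C.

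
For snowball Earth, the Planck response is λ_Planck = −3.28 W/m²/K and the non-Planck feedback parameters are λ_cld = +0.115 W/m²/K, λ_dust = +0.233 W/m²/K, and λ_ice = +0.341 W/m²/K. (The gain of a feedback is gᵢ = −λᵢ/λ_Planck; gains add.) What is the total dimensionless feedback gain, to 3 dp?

0.210

Convert to gains: g_cld = 0.115/3.28 = 0.03506; g_dust = 0.233/3.28 = 0.07104; g_ice = 0.341/3.28 = 0.104.
Total gain g = 0.2101.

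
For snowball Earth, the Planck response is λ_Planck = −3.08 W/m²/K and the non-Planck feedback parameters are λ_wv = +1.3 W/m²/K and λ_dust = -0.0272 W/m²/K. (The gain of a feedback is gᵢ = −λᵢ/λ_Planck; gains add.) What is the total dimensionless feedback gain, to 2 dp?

0.41

Convert to gains: g_wv = 1.3/3.08 = 0.4221; g_dust = -0.0272/3.08 = -0.008831.
Total gain g = 0.413269.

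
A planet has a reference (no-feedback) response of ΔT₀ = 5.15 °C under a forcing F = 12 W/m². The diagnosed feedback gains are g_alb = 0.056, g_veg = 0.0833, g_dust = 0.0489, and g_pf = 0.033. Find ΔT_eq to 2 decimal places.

6.61 °C

Total gain g = 0.056 + 0.0833 + 0.0489 + 0.033 = 0.2212.
Amplification A = 1/(1 − 0.2212) = 1.284.
ΔT = 5.15 × 1.284 = 6.61 °C.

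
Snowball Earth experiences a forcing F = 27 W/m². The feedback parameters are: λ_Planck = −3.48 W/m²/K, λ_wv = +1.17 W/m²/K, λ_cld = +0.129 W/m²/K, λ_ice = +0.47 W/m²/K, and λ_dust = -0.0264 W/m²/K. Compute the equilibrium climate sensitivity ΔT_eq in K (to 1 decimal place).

15.5 K

Net feedback parameter λ = (−3.48) + (+1.17) + (+0.129) + (+0.47) + (-0.0264) = -1.7374 W/m²/K.
ΔT = −F/λ = −27/(-1.7374) = 15.5 K.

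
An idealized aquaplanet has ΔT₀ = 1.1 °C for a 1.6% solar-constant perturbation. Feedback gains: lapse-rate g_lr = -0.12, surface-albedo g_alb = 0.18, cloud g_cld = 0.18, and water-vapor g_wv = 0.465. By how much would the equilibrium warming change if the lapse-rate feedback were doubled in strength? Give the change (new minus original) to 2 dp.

Original: g = 0.705, ΔT = 1.1/(1−0.705) = 3.7288 °C.
With doubled lapse-rate: g' = 0.585, ΔT' = 1.1/(1−0.585) = 2.6506 °C.
Change = 2.6506 − 3.7288 = -1.08 °C.

-1.08 °C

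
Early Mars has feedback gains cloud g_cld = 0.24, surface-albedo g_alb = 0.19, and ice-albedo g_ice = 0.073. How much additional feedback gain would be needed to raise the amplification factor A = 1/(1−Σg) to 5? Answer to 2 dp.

0.30

Current total gain = 0.503.
Target gain for A = 5: g* = 1 − 1/5 = 0.8.
Additional gain needed = 0.8 − 0.503 = 0.30.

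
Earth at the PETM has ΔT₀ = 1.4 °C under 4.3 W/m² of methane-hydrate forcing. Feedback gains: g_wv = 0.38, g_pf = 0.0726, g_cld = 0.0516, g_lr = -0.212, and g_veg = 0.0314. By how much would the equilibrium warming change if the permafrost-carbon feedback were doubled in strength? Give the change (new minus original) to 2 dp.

Original: g = 0.3236, ΔT = 1.4/(1−0.3236) = 2.0698 °C.
With doubled permafrost-carbon: g' = 0.3962, ΔT' = 1.4/(1−0.3962) = 2.3186 °C.
Change = 2.3186 − 2.0698 = 0.25 °C.

0.25 °C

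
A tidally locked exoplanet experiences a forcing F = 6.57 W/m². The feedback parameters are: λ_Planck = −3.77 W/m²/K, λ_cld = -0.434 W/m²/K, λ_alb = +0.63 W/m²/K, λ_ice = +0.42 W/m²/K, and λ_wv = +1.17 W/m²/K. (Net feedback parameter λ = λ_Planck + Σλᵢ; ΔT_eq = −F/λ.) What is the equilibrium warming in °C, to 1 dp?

Net feedback parameter λ = (−3.77) + (-0.434) + (+0.63) + (+0.42) + (+1.17) = -1.984 W/m²/K.
ΔT = −F/λ = −6.57/(-1.984) = 3.3 °C.

3.3 °C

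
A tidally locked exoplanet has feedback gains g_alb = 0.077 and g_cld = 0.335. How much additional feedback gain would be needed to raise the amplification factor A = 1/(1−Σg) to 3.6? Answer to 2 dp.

0.31

Current total gain = 0.412.
Target gain for A = 3.6: g* = 1 − 1/3.6 = 0.7222.
Additional gain needed = 0.7222 − 0.412 = 0.31.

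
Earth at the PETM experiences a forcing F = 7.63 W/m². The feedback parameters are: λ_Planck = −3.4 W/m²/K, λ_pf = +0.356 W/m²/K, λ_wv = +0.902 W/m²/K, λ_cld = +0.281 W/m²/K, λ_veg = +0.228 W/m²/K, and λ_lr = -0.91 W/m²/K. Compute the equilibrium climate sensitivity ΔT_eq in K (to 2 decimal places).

Net feedback parameter λ = (−3.4) + (+0.356) + (+0.902) + (+0.281) + (+0.228) + (-0.91) = -2.543 W/m²/K.
ΔT = −F/λ = −7.63/(-2.543) = 3.00 K.

3.00 K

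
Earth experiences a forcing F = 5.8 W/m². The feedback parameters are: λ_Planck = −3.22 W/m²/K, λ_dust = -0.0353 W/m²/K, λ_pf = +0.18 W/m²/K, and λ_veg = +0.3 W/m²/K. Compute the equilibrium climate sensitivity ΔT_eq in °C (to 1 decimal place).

2.1 °C

Net feedback parameter λ = (−3.22) + (-0.0353) + (+0.18) + (+0.3) = -2.7753 W/m²/K.
ΔT = −F/λ = −5.8/(-2.7753) = 2.1 °C.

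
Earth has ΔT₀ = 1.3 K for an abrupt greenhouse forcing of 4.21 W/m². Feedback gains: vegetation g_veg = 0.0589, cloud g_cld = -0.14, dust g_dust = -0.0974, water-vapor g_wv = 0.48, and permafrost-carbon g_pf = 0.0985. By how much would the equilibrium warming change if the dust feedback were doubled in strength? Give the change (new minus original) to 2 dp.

-0.30 K

Original: g = 0.4, ΔT = 1.3/(1−0.4) = 2.1667 K.
With doubled dust: g' = 0.3026, ΔT' = 1.3/(1−0.3026) = 1.8641 K.
Change = 1.8641 − 2.1667 = -0.30 K.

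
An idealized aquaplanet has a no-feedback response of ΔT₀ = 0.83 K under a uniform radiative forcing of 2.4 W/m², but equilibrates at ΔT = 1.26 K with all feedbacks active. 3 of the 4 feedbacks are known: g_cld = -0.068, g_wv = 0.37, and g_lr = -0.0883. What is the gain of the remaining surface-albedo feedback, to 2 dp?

0.13

Amplification A = ΔT/ΔT₀ = 1.26/0.83 = 1.518.
Total gain g = 1 − 1/A = 1 − 1/1.518 = 0.3412.
Known gains sum to -0.068 + 0.37 − 0.0883 = 0.2137.
g_alb = 0.3412 − 0.2137 = 0.13.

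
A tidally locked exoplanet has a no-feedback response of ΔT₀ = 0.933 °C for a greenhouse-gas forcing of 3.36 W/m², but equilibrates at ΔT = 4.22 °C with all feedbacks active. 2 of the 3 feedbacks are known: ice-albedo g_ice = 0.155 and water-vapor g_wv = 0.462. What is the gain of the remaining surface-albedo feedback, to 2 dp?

Amplification A = ΔT/ΔT₀ = 4.22/0.933 = 4.523.
Total gain g = 1 − 1/A = 1 − 1/4.523 = 0.7789.
Known gains sum to 0.155 + 0.462 = 0.617.
g_alb = 0.7789 − 0.617 = 0.16.

0.16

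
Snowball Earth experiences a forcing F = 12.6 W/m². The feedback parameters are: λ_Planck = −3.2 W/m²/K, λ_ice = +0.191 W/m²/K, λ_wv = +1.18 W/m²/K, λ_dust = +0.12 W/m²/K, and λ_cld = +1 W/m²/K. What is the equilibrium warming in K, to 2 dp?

17.77 K

Net feedback parameter λ = (−3.2) + (+0.191) + (+1.18) + (+0.12) + (+1) = -0.709 W/m²/K.
ΔT = −F/λ = −12.6/(-0.709) = 17.77 K.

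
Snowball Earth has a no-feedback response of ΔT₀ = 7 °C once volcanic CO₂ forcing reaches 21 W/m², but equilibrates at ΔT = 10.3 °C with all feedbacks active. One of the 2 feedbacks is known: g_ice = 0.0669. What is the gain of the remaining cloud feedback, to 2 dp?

0.25

Amplification A = ΔT/ΔT₀ = 10.3/7 = 1.471.
Total gain g = 1 − 1/A = 1 − 1/1.471 = 0.3202.
The known gain is 0.0669.
g_cld = 0.3202 − 0.0669 = 0.25.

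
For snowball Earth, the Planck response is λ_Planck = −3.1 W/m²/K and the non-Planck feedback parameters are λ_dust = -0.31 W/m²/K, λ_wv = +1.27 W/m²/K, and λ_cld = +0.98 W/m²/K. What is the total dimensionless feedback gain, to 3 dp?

Convert to gains: g_dust = -0.31/3.1 = -0.1; g_wv = 1.27/3.1 = 0.4097; g_cld = 0.98/3.1 = 0.3161.
Total gain g = 0.6258.

0.626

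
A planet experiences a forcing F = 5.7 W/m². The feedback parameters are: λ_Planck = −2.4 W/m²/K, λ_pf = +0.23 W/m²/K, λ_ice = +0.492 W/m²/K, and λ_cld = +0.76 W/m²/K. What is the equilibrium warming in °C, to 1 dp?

Net feedback parameter λ = (−2.4) + (+0.23) + (+0.492) + (+0.76) = -0.918 W/m²/K.
ΔT = −F/λ = −5.7/(-0.918) = 6.2 °C.

6.2 °C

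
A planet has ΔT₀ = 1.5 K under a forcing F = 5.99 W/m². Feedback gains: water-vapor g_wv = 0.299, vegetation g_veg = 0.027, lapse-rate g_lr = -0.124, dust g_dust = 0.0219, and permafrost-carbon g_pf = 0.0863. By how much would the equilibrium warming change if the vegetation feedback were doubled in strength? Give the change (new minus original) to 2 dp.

Original: g = 0.3102, ΔT = 1.5/(1−0.3102) = 2.1745 K.
With doubled vegetation: g' = 0.3372, ΔT' = 1.5/(1−0.3372) = 2.2631 K.
Change = 2.2631 − 2.1745 = 0.09 K.

0.09 K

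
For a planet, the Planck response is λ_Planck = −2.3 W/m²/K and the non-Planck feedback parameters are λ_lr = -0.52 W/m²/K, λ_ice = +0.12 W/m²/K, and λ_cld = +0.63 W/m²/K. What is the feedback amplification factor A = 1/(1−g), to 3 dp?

Convert to gains: g_lr = -0.52/2.3 = -0.2261; g_ice = 0.12/2.3 = 0.05217; g_cld = 0.63/2.3 = 0.2739.
Total gain g = 0.09997.
A = 1/(1 − 0.09997) = 1.111.

1.111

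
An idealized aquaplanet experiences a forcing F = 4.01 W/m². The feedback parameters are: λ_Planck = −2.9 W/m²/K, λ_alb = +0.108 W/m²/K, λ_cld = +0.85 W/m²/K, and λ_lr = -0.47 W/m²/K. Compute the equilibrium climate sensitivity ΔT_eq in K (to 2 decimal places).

Net feedback parameter λ = (−2.9) + (+0.108) + (+0.85) + (-0.47) = -2.412 W/m²/K.
ΔT = −F/λ = −4.01/(-2.412) = 1.66 K.

1.66 K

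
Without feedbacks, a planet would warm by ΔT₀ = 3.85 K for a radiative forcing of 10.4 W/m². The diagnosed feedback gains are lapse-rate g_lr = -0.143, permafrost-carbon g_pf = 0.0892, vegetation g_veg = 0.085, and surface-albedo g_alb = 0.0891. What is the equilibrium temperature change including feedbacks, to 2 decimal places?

4.38 K

Total gain g = -0.143 + 0.0892 + 0.085 + 0.0891 = 0.1203.
Amplification A = 1/(1 − 0.1203) = 1.137.
ΔT = 3.85 × 1.137 = 4.38 K.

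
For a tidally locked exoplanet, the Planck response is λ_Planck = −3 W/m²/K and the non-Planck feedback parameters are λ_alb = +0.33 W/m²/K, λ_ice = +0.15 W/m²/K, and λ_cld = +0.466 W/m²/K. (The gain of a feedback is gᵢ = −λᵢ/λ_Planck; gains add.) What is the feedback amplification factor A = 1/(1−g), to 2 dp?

1.46

Convert to gains: g_alb = 0.33/3 = 0.11; g_ice = 0.15/3 = 0.05; g_cld = 0.466/3 = 0.1553.
Total gain g = 0.3153.
A = 1/(1 − 0.3153) = 1.46.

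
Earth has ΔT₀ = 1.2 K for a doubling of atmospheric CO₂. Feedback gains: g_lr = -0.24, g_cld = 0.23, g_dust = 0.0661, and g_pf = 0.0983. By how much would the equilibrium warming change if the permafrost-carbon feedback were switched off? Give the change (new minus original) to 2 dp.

-0.15 K

Original: g = 0.1544, ΔT = 1.2/(1−0.1544) = 1.4191 K.
Without permafrost-carbon: g' = 0.0561, ΔT' = 1.2/(1−0.0561) = 1.2713 K.
Change = 1.2713 − 1.4191 = -0.15 K.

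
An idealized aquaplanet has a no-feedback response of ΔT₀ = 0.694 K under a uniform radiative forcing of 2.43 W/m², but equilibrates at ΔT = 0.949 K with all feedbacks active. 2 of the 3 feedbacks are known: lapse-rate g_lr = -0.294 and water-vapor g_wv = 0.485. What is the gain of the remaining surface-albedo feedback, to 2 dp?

0.08

Amplification A = ΔT/ΔT₀ = 0.949/0.694 = 1.367.
Total gain g = 1 − 1/A = 1 − 1/1.367 = 0.2685.
Known gains sum to -0.294 + 0.485 = 0.191.
g_alb = 0.2685 − 0.191 = 0.08.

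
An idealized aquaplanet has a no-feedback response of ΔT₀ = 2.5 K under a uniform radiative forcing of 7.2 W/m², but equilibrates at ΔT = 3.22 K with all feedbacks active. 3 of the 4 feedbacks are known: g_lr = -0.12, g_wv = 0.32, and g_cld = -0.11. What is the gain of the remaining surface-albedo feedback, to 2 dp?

0.13

Amplification A = ΔT/ΔT₀ = 3.22/2.5 = 1.288.
Total gain g = 1 − 1/A = 1 − 1/1.288 = 0.2236.
Known gains sum to -0.12 + 0.32 − 0.11 = 0.09.
g_alb = 0.2236 − 0.09 = 0.13.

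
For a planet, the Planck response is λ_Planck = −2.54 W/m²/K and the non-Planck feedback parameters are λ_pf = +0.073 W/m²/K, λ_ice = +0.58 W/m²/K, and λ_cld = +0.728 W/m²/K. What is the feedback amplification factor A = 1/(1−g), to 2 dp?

Convert to gains: g_pf = 0.073/2.54 = 0.02874; g_ice = 0.58/2.54 = 0.2283; g_cld = 0.728/2.54 = 0.2866.
Total gain g = 0.54364.
A = 1/(1 − 0.54364) = 2.19.

2.19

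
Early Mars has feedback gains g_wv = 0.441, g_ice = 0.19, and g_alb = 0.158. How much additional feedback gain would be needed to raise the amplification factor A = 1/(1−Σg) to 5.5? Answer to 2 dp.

Current total gain = 0.789.
Target gain for A = 5.5: g* = 1 − 1/5.5 = 0.8182.
Additional gain needed = 0.8182 − 0.789 = 0.03.

0.03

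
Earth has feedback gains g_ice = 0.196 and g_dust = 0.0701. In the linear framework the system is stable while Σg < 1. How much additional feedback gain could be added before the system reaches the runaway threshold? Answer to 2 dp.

0.73

Current total gain = 0.196 + 0.0701 = 0.2661.
Margin to runaway = 1 − 0.2661 = 0.73.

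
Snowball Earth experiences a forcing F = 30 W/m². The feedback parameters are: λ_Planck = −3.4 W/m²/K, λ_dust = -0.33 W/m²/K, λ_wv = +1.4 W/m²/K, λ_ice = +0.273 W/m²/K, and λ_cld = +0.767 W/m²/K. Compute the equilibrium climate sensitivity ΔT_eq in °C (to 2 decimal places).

Net feedback parameter λ = (−3.4) + (-0.33) + (+1.4) + (+0.273) + (+0.767) = -1.29 W/m²/K.
ΔT = −F/λ = −30/(-1.29) = 23.26 °C.

23.26 °C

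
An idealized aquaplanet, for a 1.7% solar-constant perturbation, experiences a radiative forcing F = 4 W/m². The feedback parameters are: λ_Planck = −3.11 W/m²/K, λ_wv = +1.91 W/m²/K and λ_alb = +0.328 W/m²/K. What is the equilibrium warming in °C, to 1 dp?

Net feedback parameter λ = (−3.11) + (+1.91) + (+0.328) = -0.872 W/m²/K.
ΔT = −F/λ = −4/(-0.872) = 4.6 °C.

4.6 °C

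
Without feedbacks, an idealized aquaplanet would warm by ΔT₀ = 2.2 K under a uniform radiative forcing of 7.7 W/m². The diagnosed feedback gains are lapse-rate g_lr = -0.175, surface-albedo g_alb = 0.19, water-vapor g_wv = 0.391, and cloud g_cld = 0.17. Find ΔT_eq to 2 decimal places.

Total gain g = -0.175 + 0.19 + 0.391 + 0.17 = 0.576.
Amplification A = 1/(1 − 0.576) = 2.358.
ΔT = 2.2 × 2.358 = 5.19 K.

5.19 K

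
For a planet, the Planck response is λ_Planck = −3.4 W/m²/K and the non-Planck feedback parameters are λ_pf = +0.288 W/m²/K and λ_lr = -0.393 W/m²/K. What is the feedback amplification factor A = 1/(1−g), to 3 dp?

Convert to gains: g_pf = 0.288/3.4 = 0.08471; g_lr = -0.393/3.4 = -0.1156.
Total gain g = -0.03089.
A = 1/(1 + 0.03089) = 0.970.

0.970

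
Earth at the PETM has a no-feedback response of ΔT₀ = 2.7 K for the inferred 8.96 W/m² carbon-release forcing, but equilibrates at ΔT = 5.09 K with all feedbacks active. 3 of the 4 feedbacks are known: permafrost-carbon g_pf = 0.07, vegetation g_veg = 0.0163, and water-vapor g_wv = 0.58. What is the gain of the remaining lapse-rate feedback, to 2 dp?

Amplification A = ΔT/ΔT₀ = 5.09/2.7 = 1.885.
Total gain g = 1 − 1/A = 1 − 1/1.885 = 0.4695.
Known gains sum to 0.07 + 0.0163 + 0.58 = 0.6663.
g_lr = 0.4695 − 0.6663 = -0.20.

-0.20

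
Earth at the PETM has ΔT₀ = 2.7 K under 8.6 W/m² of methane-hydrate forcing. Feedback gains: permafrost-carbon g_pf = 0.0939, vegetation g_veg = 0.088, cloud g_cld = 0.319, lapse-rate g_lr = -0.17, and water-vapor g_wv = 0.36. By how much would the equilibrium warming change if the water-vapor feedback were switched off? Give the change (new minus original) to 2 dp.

-4.70 K

Original: g = 0.6909, ΔT = 2.7/(1−0.6909) = 8.7350 K.
Without water-vapor: g' = 0.3309, ΔT' = 2.7/(1−0.3309) = 4.0353 K.
Change = 4.0353 − 8.7350 = -4.70 K.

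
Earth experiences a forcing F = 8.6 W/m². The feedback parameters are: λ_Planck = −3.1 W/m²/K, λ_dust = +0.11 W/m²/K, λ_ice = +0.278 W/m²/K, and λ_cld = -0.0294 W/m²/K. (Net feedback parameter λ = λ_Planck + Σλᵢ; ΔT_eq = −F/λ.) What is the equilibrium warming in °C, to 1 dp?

Net feedback parameter λ = (−3.1) + (+0.11) + (+0.278) + (-0.0294) = -2.7414 W/m²/K.
ΔT = −F/λ = −8.6/(-2.7414) = 3.1 °C.

3.1 °C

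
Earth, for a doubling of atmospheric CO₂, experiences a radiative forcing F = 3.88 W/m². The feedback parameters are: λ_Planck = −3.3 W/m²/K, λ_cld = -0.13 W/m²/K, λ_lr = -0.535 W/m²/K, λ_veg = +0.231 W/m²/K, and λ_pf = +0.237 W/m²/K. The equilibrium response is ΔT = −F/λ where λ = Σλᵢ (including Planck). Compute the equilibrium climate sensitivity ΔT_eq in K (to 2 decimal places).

1.11 K

Net feedback parameter λ = (−3.3) + (-0.13) + (-0.535) + (+0.231) + (+0.237) = -3.497 W/m²/K.
ΔT = −F/λ = −3.88/(-3.497) = 1.11 K.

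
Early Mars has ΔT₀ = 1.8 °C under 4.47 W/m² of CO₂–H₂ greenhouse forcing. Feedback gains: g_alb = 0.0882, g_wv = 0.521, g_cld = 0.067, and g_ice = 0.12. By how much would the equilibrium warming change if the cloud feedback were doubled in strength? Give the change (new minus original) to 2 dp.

4.33 °C

Original: g = 0.7962, ΔT = 1.8/(1−0.7962) = 8.8322 °C.
With doubled cloud: g' = 0.8632, ΔT' = 1.8/(1−0.8632) = 13.1579 °C.
Change = 13.1579 − 8.8322 = 4.33 °C.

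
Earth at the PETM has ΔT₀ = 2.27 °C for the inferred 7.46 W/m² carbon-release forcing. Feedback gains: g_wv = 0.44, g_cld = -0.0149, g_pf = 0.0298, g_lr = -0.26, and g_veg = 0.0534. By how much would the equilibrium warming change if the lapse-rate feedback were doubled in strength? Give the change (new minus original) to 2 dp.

Original: g = 0.2483, ΔT = 2.27/(1−0.2483) = 3.0198 °C.
With doubled lapse-rate: g' = -0.0117, ΔT' = 2.27/(1+0.0117) = 2.2437 °C.
Change = 2.2437 − 3.0198 = -0.78 °C.

-0.78 °C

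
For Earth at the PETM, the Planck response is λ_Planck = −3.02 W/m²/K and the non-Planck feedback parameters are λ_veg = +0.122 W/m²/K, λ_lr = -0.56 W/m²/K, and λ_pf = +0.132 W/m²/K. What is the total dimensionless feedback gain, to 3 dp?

Convert to gains: g_veg = 0.122/3.02 = 0.0404; g_lr = -0.56/3.02 = -0.1854; g_pf = 0.132/3.02 = 0.04371.
Total gain g = -0.10129.

-0.101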